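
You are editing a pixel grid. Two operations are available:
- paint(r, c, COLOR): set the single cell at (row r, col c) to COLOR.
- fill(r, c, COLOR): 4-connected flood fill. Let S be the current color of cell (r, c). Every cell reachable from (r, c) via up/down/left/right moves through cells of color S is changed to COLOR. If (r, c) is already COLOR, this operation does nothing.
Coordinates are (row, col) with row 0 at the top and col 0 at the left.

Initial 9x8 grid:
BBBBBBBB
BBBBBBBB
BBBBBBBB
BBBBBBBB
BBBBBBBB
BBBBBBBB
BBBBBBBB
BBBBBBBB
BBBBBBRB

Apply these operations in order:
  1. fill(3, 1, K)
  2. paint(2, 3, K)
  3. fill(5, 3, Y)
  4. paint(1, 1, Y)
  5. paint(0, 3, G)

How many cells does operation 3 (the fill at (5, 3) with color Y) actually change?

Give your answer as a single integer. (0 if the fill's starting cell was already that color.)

Answer: 71

Derivation:
After op 1 fill(3,1,K) [71 cells changed]:
KKKKKKKK
KKKKKKKK
KKKKKKKK
KKKKKKKK
KKKKKKKK
KKKKKKKK
KKKKKKKK
KKKKKKKK
KKKKKKRK
After op 2 paint(2,3,K):
KKKKKKKK
KKKKKKKK
KKKKKKKK
KKKKKKKK
KKKKKKKK
KKKKKKKK
KKKKKKKK
KKKKKKKK
KKKKKKRK
After op 3 fill(5,3,Y) [71 cells changed]:
YYYYYYYY
YYYYYYYY
YYYYYYYY
YYYYYYYY
YYYYYYYY
YYYYYYYY
YYYYYYYY
YYYYYYYY
YYYYYYRY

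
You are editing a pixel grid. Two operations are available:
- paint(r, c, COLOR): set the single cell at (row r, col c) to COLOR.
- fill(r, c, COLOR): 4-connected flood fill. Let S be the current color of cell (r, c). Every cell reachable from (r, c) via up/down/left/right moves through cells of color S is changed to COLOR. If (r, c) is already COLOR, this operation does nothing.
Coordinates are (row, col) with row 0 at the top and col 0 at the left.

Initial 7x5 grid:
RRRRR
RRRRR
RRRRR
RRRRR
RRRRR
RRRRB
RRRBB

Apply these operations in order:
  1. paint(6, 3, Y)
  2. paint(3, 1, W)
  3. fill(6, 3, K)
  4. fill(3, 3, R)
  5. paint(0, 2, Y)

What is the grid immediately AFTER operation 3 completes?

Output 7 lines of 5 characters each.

Answer: RRRRR
RRRRR
RRRRR
RWRRR
RRRRR
RRRRB
RRRKB

Derivation:
After op 1 paint(6,3,Y):
RRRRR
RRRRR
RRRRR
RRRRR
RRRRR
RRRRB
RRRYB
After op 2 paint(3,1,W):
RRRRR
RRRRR
RRRRR
RWRRR
RRRRR
RRRRB
RRRYB
After op 3 fill(6,3,K) [1 cells changed]:
RRRRR
RRRRR
RRRRR
RWRRR
RRRRR
RRRRB
RRRKB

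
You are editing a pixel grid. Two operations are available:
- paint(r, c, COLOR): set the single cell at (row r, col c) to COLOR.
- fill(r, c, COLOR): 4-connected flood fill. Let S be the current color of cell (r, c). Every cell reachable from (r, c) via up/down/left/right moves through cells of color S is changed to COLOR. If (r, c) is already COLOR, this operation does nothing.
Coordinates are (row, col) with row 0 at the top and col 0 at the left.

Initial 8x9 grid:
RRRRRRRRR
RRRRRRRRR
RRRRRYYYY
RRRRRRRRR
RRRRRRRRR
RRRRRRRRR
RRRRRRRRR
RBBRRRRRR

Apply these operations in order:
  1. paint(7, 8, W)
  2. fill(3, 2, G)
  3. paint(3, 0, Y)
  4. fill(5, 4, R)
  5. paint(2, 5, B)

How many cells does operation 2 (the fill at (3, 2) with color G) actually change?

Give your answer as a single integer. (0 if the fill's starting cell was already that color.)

After op 1 paint(7,8,W):
RRRRRRRRR
RRRRRRRRR
RRRRRYYYY
RRRRRRRRR
RRRRRRRRR
RRRRRRRRR
RRRRRRRRR
RBBRRRRRW
After op 2 fill(3,2,G) [65 cells changed]:
GGGGGGGGG
GGGGGGGGG
GGGGGYYYY
GGGGGGGGG
GGGGGGGGG
GGGGGGGGG
GGGGGGGGG
GBBGGGGGW

Answer: 65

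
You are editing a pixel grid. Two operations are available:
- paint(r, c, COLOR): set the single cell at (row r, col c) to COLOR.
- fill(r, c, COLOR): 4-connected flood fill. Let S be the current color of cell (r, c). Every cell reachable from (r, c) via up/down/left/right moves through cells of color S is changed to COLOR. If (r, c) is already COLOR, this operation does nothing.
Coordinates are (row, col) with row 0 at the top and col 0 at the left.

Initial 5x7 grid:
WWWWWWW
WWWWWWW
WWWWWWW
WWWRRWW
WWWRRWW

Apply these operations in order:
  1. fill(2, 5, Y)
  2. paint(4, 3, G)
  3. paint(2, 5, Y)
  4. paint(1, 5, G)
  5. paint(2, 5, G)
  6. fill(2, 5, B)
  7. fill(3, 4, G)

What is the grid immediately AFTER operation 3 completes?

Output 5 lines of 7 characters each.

Answer: YYYYYYY
YYYYYYY
YYYYYYY
YYYRRYY
YYYGRYY

Derivation:
After op 1 fill(2,5,Y) [31 cells changed]:
YYYYYYY
YYYYYYY
YYYYYYY
YYYRRYY
YYYRRYY
After op 2 paint(4,3,G):
YYYYYYY
YYYYYYY
YYYYYYY
YYYRRYY
YYYGRYY
After op 3 paint(2,5,Y):
YYYYYYY
YYYYYYY
YYYYYYY
YYYRRYY
YYYGRYY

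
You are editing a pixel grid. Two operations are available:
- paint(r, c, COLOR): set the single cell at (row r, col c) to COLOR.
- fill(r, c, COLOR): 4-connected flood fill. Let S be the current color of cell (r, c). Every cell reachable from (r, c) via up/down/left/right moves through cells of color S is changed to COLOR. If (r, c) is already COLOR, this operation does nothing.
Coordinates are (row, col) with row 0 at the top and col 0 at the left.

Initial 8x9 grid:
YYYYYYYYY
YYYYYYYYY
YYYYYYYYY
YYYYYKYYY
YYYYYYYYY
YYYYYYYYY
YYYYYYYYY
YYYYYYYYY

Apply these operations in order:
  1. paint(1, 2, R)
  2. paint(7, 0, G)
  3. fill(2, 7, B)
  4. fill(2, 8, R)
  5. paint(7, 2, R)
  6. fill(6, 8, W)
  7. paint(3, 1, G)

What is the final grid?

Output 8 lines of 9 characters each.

After op 1 paint(1,2,R):
YYYYYYYYY
YYRYYYYYY
YYYYYYYYY
YYYYYKYYY
YYYYYYYYY
YYYYYYYYY
YYYYYYYYY
YYYYYYYYY
After op 2 paint(7,0,G):
YYYYYYYYY
YYRYYYYYY
YYYYYYYYY
YYYYYKYYY
YYYYYYYYY
YYYYYYYYY
YYYYYYYYY
GYYYYYYYY
After op 3 fill(2,7,B) [69 cells changed]:
BBBBBBBBB
BBRBBBBBB
BBBBBBBBB
BBBBBKBBB
BBBBBBBBB
BBBBBBBBB
BBBBBBBBB
GBBBBBBBB
After op 4 fill(2,8,R) [69 cells changed]:
RRRRRRRRR
RRRRRRRRR
RRRRRRRRR
RRRRRKRRR
RRRRRRRRR
RRRRRRRRR
RRRRRRRRR
GRRRRRRRR
After op 5 paint(7,2,R):
RRRRRRRRR
RRRRRRRRR
RRRRRRRRR
RRRRRKRRR
RRRRRRRRR
RRRRRRRRR
RRRRRRRRR
GRRRRRRRR
After op 6 fill(6,8,W) [70 cells changed]:
WWWWWWWWW
WWWWWWWWW
WWWWWWWWW
WWWWWKWWW
WWWWWWWWW
WWWWWWWWW
WWWWWWWWW
GWWWWWWWW
After op 7 paint(3,1,G):
WWWWWWWWW
WWWWWWWWW
WWWWWWWWW
WGWWWKWWW
WWWWWWWWW
WWWWWWWWW
WWWWWWWWW
GWWWWWWWW

Answer: WWWWWWWWW
WWWWWWWWW
WWWWWWWWW
WGWWWKWWW
WWWWWWWWW
WWWWWWWWW
WWWWWWWWW
GWWWWWWWW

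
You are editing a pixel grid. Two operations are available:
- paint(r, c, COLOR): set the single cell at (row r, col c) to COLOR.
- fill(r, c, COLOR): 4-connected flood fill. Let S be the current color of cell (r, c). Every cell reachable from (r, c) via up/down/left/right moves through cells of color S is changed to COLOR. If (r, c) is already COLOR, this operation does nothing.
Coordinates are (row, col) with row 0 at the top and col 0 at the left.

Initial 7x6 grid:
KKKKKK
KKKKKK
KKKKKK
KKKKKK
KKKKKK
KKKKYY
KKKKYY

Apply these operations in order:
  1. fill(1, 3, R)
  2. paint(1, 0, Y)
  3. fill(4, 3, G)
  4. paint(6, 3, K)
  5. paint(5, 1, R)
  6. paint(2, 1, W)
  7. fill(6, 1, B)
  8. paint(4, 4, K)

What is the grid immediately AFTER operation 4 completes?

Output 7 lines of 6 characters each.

After op 1 fill(1,3,R) [38 cells changed]:
RRRRRR
RRRRRR
RRRRRR
RRRRRR
RRRRRR
RRRRYY
RRRRYY
After op 2 paint(1,0,Y):
RRRRRR
YRRRRR
RRRRRR
RRRRRR
RRRRRR
RRRRYY
RRRRYY
After op 3 fill(4,3,G) [37 cells changed]:
GGGGGG
YGGGGG
GGGGGG
GGGGGG
GGGGGG
GGGGYY
GGGGYY
After op 4 paint(6,3,K):
GGGGGG
YGGGGG
GGGGGG
GGGGGG
GGGGGG
GGGGYY
GGGKYY

Answer: GGGGGG
YGGGGG
GGGGGG
GGGGGG
GGGGGG
GGGGYY
GGGKYY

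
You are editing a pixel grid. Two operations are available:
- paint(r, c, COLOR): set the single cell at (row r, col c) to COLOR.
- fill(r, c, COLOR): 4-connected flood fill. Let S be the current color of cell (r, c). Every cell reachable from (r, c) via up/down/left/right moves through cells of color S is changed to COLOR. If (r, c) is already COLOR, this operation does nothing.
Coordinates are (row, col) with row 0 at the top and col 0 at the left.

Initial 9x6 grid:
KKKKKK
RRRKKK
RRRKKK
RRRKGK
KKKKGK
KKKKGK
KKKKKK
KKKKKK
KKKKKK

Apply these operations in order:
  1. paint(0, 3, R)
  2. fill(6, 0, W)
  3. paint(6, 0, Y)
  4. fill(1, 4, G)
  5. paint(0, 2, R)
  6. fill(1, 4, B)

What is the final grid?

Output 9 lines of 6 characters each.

After op 1 paint(0,3,R):
KKKRKK
RRRKKK
RRRKKK
RRRKGK
KKKKGK
KKKKGK
KKKKKK
KKKKKK
KKKKKK
After op 2 fill(6,0,W) [38 cells changed]:
KKKRWW
RRRWWW
RRRWWW
RRRWGW
WWWWGW
WWWWGW
WWWWWW
WWWWWW
WWWWWW
After op 3 paint(6,0,Y):
KKKRWW
RRRWWW
RRRWWW
RRRWGW
WWWWGW
WWWWGW
YWWWWW
WWWWWW
WWWWWW
After op 4 fill(1,4,G) [37 cells changed]:
KKKRGG
RRRGGG
RRRGGG
RRRGGG
GGGGGG
GGGGGG
YGGGGG
GGGGGG
GGGGGG
After op 5 paint(0,2,R):
KKRRGG
RRRGGG
RRRGGG
RRRGGG
GGGGGG
GGGGGG
YGGGGG
GGGGGG
GGGGGG
After op 6 fill(1,4,B) [40 cells changed]:
KKRRBB
RRRBBB
RRRBBB
RRRBBB
BBBBBB
BBBBBB
YBBBBB
BBBBBB
BBBBBB

Answer: KKRRBB
RRRBBB
RRRBBB
RRRBBB
BBBBBB
BBBBBB
YBBBBB
BBBBBB
BBBBBB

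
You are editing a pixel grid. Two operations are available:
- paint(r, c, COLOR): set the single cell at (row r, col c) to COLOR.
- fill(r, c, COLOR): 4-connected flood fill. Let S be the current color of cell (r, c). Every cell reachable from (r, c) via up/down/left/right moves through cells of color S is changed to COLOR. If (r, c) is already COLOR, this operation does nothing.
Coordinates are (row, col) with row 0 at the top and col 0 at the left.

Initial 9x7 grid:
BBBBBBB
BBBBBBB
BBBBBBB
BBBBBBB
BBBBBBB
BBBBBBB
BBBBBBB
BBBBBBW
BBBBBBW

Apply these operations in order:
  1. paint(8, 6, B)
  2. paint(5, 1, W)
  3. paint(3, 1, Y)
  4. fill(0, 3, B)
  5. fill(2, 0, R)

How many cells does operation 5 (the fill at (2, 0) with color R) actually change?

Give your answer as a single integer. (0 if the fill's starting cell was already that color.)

After op 1 paint(8,6,B):
BBBBBBB
BBBBBBB
BBBBBBB
BBBBBBB
BBBBBBB
BBBBBBB
BBBBBBB
BBBBBBW
BBBBBBB
After op 2 paint(5,1,W):
BBBBBBB
BBBBBBB
BBBBBBB
BBBBBBB
BBBBBBB
BWBBBBB
BBBBBBB
BBBBBBW
BBBBBBB
After op 3 paint(3,1,Y):
BBBBBBB
BBBBBBB
BBBBBBB
BYBBBBB
BBBBBBB
BWBBBBB
BBBBBBB
BBBBBBW
BBBBBBB
After op 4 fill(0,3,B) [0 cells changed]:
BBBBBBB
BBBBBBB
BBBBBBB
BYBBBBB
BBBBBBB
BWBBBBB
BBBBBBB
BBBBBBW
BBBBBBB
After op 5 fill(2,0,R) [60 cells changed]:
RRRRRRR
RRRRRRR
RRRRRRR
RYRRRRR
RRRRRRR
RWRRRRR
RRRRRRR
RRRRRRW
RRRRRRR

Answer: 60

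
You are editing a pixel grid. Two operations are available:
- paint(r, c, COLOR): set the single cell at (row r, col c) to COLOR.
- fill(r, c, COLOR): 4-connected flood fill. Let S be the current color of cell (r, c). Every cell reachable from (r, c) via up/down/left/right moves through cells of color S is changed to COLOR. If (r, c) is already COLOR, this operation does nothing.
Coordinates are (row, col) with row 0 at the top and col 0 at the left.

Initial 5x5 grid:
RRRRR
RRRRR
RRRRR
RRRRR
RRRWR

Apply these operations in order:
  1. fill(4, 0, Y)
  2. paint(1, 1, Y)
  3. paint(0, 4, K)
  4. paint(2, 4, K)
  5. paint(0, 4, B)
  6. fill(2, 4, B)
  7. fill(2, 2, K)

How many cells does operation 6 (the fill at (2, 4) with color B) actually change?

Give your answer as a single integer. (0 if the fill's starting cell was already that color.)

Answer: 1

Derivation:
After op 1 fill(4,0,Y) [24 cells changed]:
YYYYY
YYYYY
YYYYY
YYYYY
YYYWY
After op 2 paint(1,1,Y):
YYYYY
YYYYY
YYYYY
YYYYY
YYYWY
After op 3 paint(0,4,K):
YYYYK
YYYYY
YYYYY
YYYYY
YYYWY
After op 4 paint(2,4,K):
YYYYK
YYYYY
YYYYK
YYYYY
YYYWY
After op 5 paint(0,4,B):
YYYYB
YYYYY
YYYYK
YYYYY
YYYWY
After op 6 fill(2,4,B) [1 cells changed]:
YYYYB
YYYYY
YYYYB
YYYYY
YYYWY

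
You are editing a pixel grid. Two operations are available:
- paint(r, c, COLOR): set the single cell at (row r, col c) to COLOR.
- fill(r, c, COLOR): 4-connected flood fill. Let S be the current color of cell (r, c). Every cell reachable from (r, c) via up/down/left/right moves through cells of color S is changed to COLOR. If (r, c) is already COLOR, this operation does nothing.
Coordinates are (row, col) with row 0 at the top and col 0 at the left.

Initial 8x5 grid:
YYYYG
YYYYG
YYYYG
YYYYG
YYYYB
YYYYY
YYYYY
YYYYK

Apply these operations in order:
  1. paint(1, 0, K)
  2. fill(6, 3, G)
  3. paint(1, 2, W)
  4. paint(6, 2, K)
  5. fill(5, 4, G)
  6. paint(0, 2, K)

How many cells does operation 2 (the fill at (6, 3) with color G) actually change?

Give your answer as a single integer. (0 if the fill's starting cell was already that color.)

After op 1 paint(1,0,K):
YYYYG
KYYYG
YYYYG
YYYYG
YYYYB
YYYYY
YYYYY
YYYYK
After op 2 fill(6,3,G) [33 cells changed]:
GGGGG
KGGGG
GGGGG
GGGGG
GGGGB
GGGGG
GGGGG
GGGGK

Answer: 33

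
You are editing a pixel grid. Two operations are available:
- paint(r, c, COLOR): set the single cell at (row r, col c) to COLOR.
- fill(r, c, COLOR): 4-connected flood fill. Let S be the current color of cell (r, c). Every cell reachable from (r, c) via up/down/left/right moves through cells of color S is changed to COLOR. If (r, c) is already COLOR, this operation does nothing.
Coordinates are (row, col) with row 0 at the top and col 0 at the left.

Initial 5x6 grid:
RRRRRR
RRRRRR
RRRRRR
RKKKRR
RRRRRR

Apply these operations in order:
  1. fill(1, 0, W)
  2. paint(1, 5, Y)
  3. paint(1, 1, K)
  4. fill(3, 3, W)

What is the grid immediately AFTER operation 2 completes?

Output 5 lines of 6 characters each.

After op 1 fill(1,0,W) [27 cells changed]:
WWWWWW
WWWWWW
WWWWWW
WKKKWW
WWWWWW
After op 2 paint(1,5,Y):
WWWWWW
WWWWWY
WWWWWW
WKKKWW
WWWWWW

Answer: WWWWWW
WWWWWY
WWWWWW
WKKKWW
WWWWWW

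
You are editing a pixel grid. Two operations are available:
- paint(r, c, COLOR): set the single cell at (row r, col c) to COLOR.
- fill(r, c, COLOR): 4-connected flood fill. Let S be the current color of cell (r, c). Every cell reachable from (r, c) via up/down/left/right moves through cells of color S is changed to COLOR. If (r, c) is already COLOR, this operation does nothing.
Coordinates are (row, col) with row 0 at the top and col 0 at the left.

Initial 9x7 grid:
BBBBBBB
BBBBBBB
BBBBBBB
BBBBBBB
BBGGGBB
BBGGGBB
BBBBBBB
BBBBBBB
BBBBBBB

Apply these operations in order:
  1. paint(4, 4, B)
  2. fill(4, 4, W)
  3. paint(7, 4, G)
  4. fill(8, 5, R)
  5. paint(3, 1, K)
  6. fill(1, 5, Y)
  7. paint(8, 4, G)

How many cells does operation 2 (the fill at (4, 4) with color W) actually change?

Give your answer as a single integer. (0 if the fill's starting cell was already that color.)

Answer: 58

Derivation:
After op 1 paint(4,4,B):
BBBBBBB
BBBBBBB
BBBBBBB
BBBBBBB
BBGGBBB
BBGGGBB
BBBBBBB
BBBBBBB
BBBBBBB
After op 2 fill(4,4,W) [58 cells changed]:
WWWWWWW
WWWWWWW
WWWWWWW
WWWWWWW
WWGGWWW
WWGGGWW
WWWWWWW
WWWWWWW
WWWWWWW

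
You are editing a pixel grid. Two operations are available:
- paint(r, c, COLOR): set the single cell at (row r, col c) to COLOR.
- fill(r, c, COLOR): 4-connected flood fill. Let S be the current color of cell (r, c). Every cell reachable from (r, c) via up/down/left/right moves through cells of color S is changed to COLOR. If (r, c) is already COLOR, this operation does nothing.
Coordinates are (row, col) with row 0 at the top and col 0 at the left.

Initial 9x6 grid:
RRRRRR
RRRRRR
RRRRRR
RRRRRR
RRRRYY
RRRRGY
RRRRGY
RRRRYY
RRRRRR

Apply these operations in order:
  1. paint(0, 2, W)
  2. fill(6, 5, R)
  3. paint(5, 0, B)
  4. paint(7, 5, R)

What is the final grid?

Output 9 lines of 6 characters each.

Answer: RRWRRR
RRRRRR
RRRRRR
RRRRRR
RRRRRR
BRRRGR
RRRRGR
RRRRRR
RRRRRR

Derivation:
After op 1 paint(0,2,W):
RRWRRR
RRRRRR
RRRRRR
RRRRRR
RRRRYY
RRRRGY
RRRRGY
RRRRYY
RRRRRR
After op 2 fill(6,5,R) [6 cells changed]:
RRWRRR
RRRRRR
RRRRRR
RRRRRR
RRRRRR
RRRRGR
RRRRGR
RRRRRR
RRRRRR
After op 3 paint(5,0,B):
RRWRRR
RRRRRR
RRRRRR
RRRRRR
RRRRRR
BRRRGR
RRRRGR
RRRRRR
RRRRRR
After op 4 paint(7,5,R):
RRWRRR
RRRRRR
RRRRRR
RRRRRR
RRRRRR
BRRRGR
RRRRGR
RRRRRR
RRRRRR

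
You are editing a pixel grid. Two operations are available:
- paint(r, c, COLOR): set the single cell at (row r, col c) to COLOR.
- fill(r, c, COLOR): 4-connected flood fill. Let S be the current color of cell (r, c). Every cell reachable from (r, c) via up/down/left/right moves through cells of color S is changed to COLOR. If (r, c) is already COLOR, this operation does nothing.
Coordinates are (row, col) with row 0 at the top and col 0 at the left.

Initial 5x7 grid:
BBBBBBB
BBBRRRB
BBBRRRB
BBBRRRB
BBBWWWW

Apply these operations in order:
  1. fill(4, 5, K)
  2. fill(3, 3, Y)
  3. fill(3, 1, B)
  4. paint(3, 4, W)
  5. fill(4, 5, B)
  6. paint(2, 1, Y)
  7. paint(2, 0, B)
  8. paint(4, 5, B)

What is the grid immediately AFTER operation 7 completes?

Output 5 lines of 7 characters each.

Answer: BBBBBBB
BBBYYYB
BYBYYYB
BBBYWYB
BBBBBBB

Derivation:
After op 1 fill(4,5,K) [4 cells changed]:
BBBBBBB
BBBRRRB
BBBRRRB
BBBRRRB
BBBKKKK
After op 2 fill(3,3,Y) [9 cells changed]:
BBBBBBB
BBBYYYB
BBBYYYB
BBBYYYB
BBBKKKK
After op 3 fill(3,1,B) [0 cells changed]:
BBBBBBB
BBBYYYB
BBBYYYB
BBBYYYB
BBBKKKK
After op 4 paint(3,4,W):
BBBBBBB
BBBYYYB
BBBYYYB
BBBYWYB
BBBKKKK
After op 5 fill(4,5,B) [4 cells changed]:
BBBBBBB
BBBYYYB
BBBYYYB
BBBYWYB
BBBBBBB
After op 6 paint(2,1,Y):
BBBBBBB
BBBYYYB
BYBYYYB
BBBYWYB
BBBBBBB
After op 7 paint(2,0,B):
BBBBBBB
BBBYYYB
BYBYYYB
BBBYWYB
BBBBBBB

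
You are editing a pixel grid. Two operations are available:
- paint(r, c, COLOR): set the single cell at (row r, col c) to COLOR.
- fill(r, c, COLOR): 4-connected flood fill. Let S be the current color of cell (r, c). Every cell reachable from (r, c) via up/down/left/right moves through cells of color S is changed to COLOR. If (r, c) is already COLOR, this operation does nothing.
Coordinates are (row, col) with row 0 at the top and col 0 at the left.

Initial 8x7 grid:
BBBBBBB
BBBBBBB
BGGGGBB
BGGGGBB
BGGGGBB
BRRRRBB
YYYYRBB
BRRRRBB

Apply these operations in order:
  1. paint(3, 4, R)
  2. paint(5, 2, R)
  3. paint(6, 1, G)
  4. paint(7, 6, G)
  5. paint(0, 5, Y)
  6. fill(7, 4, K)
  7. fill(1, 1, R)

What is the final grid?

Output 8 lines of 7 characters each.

After op 1 paint(3,4,R):
BBBBBBB
BBBBBBB
BGGGGBB
BGGGRBB
BGGGGBB
BRRRRBB
YYYYRBB
BRRRRBB
After op 2 paint(5,2,R):
BBBBBBB
BBBBBBB
BGGGGBB
BGGGRBB
BGGGGBB
BRRRRBB
YYYYRBB
BRRRRBB
After op 3 paint(6,1,G):
BBBBBBB
BBBBBBB
BGGGGBB
BGGGRBB
BGGGGBB
BRRRRBB
YGYYRBB
BRRRRBB
After op 4 paint(7,6,G):
BBBBBBB
BBBBBBB
BGGGGBB
BGGGRBB
BGGGGBB
BRRRRBB
YGYYRBB
BRRRRBG
After op 5 paint(0,5,Y):
BBBBBYB
BBBBBBB
BGGGGBB
BGGGRBB
BGGGGBB
BRRRRBB
YGYYRBB
BRRRRBG
After op 6 fill(7,4,K) [9 cells changed]:
BBBBBYB
BBBBBBB
BGGGGBB
BGGGRBB
BGGGGBB
BKKKKBB
YGYYKBB
BKKKKBG
After op 7 fill(1,1,R) [28 cells changed]:
RRRRRYR
RRRRRRR
RGGGGRR
RGGGRRR
RGGGGRR
RKKKKRR
YGYYKRR
BKKKKRG

Answer: RRRRRYR
RRRRRRR
RGGGGRR
RGGGRRR
RGGGGRR
RKKKKRR
YGYYKRR
BKKKKRG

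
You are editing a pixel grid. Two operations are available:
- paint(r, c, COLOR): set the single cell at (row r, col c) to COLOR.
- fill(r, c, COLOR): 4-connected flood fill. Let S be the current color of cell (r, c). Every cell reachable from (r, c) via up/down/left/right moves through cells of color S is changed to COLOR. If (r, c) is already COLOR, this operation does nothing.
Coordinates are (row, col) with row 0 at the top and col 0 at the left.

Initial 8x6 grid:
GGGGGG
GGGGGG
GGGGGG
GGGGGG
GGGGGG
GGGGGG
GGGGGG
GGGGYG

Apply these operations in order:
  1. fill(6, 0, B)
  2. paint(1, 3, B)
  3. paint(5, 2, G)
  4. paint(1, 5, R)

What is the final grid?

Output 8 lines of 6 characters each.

Answer: BBBBBB
BBBBBR
BBBBBB
BBBBBB
BBBBBB
BBGBBB
BBBBBB
BBBBYB

Derivation:
After op 1 fill(6,0,B) [47 cells changed]:
BBBBBB
BBBBBB
BBBBBB
BBBBBB
BBBBBB
BBBBBB
BBBBBB
BBBBYB
After op 2 paint(1,3,B):
BBBBBB
BBBBBB
BBBBBB
BBBBBB
BBBBBB
BBBBBB
BBBBBB
BBBBYB
After op 3 paint(5,2,G):
BBBBBB
BBBBBB
BBBBBB
BBBBBB
BBBBBB
BBGBBB
BBBBBB
BBBBYB
After op 4 paint(1,5,R):
BBBBBB
BBBBBR
BBBBBB
BBBBBB
BBBBBB
BBGBBB
BBBBBB
BBBBYB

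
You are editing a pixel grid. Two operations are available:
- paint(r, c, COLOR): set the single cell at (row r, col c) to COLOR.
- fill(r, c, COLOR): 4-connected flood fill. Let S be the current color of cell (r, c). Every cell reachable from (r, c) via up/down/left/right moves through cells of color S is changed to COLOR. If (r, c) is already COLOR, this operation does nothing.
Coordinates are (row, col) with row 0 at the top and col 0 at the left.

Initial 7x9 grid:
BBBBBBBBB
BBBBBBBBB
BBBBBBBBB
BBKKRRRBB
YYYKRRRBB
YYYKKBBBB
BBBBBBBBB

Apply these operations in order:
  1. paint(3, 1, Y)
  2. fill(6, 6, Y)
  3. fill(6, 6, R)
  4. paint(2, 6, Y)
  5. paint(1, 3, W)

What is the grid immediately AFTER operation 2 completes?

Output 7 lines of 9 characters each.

Answer: YYYYYYYYY
YYYYYYYYY
YYYYYYYYY
YYKKRRRYY
YYYKRRRYY
YYYKKYYYY
YYYYYYYYY

Derivation:
After op 1 paint(3,1,Y):
BBBBBBBBB
BBBBBBBBB
BBBBBBBBB
BYKKRRRBB
YYYKRRRBB
YYYKKBBBB
BBBBBBBBB
After op 2 fill(6,6,Y) [45 cells changed]:
YYYYYYYYY
YYYYYYYYY
YYYYYYYYY
YYKKRRRYY
YYYKRRRYY
YYYKKYYYY
YYYYYYYYY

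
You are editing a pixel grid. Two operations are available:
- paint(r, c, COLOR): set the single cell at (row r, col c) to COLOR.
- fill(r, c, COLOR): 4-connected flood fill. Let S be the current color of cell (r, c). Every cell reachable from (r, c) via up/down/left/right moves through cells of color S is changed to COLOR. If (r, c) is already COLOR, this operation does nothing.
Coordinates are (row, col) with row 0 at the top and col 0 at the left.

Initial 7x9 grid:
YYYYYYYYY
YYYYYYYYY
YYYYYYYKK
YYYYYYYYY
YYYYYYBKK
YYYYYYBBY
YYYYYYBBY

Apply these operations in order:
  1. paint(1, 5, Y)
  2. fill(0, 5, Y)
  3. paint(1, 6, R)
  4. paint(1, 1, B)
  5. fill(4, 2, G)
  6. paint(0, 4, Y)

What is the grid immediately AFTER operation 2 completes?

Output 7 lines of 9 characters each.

After op 1 paint(1,5,Y):
YYYYYYYYY
YYYYYYYYY
YYYYYYYKK
YYYYYYYYY
YYYYYYBKK
YYYYYYBBY
YYYYYYBBY
After op 2 fill(0,5,Y) [0 cells changed]:
YYYYYYYYY
YYYYYYYYY
YYYYYYYKK
YYYYYYYYY
YYYYYYBKK
YYYYYYBBY
YYYYYYBBY

Answer: YYYYYYYYY
YYYYYYYYY
YYYYYYYKK
YYYYYYYYY
YYYYYYBKK
YYYYYYBBY
YYYYYYBBY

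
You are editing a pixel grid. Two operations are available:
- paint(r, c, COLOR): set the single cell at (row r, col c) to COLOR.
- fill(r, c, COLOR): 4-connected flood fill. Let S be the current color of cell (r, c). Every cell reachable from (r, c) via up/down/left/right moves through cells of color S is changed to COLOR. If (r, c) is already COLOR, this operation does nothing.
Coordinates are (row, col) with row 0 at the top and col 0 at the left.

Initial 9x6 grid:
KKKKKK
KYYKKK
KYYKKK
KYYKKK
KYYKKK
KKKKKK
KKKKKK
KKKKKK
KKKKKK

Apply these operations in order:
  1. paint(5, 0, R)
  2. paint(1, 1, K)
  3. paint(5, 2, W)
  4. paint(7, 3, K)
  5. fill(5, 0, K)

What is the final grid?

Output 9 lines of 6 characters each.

Answer: KKKKKK
KKYKKK
KYYKKK
KYYKKK
KYYKKK
KKWKKK
KKKKKK
KKKKKK
KKKKKK

Derivation:
After op 1 paint(5,0,R):
KKKKKK
KYYKKK
KYYKKK
KYYKKK
KYYKKK
RKKKKK
KKKKKK
KKKKKK
KKKKKK
After op 2 paint(1,1,K):
KKKKKK
KKYKKK
KYYKKK
KYYKKK
KYYKKK
RKKKKK
KKKKKK
KKKKKK
KKKKKK
After op 3 paint(5,2,W):
KKKKKK
KKYKKK
KYYKKK
KYYKKK
KYYKKK
RKWKKK
KKKKKK
KKKKKK
KKKKKK
After op 4 paint(7,3,K):
KKKKKK
KKYKKK
KYYKKK
KYYKKK
KYYKKK
RKWKKK
KKKKKK
KKKKKK
KKKKKK
After op 5 fill(5,0,K) [1 cells changed]:
KKKKKK
KKYKKK
KYYKKK
KYYKKK
KYYKKK
KKWKKK
KKKKKK
KKKKKK
KKKKKK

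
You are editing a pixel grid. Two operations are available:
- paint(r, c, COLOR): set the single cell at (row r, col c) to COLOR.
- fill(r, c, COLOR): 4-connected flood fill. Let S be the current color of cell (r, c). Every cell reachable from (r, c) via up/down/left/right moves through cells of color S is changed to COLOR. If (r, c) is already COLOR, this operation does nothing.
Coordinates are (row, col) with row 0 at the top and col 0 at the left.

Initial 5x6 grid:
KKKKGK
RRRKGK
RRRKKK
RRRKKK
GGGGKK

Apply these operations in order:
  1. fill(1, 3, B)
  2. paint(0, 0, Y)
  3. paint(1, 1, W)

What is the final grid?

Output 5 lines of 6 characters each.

After op 1 fill(1,3,B) [15 cells changed]:
BBBBGB
RRRBGB
RRRBBB
RRRBBB
GGGGBB
After op 2 paint(0,0,Y):
YBBBGB
RRRBGB
RRRBBB
RRRBBB
GGGGBB
After op 3 paint(1,1,W):
YBBBGB
RWRBGB
RRRBBB
RRRBBB
GGGGBB

Answer: YBBBGB
RWRBGB
RRRBBB
RRRBBB
GGGGBB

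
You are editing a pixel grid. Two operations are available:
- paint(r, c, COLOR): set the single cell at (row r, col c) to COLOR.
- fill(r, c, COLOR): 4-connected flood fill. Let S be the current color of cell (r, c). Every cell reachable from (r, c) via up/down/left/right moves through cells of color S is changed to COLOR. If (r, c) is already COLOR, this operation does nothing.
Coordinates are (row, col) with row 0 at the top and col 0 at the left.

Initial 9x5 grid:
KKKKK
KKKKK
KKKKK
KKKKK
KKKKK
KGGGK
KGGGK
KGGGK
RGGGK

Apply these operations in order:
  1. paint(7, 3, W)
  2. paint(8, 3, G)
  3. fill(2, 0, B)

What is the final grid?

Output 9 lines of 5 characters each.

After op 1 paint(7,3,W):
KKKKK
KKKKK
KKKKK
KKKKK
KKKKK
KGGGK
KGGGK
KGGWK
RGGGK
After op 2 paint(8,3,G):
KKKKK
KKKKK
KKKKK
KKKKK
KKKKK
KGGGK
KGGGK
KGGWK
RGGGK
After op 3 fill(2,0,B) [32 cells changed]:
BBBBB
BBBBB
BBBBB
BBBBB
BBBBB
BGGGB
BGGGB
BGGWB
RGGGB

Answer: BBBBB
BBBBB
BBBBB
BBBBB
BBBBB
BGGGB
BGGGB
BGGWB
RGGGB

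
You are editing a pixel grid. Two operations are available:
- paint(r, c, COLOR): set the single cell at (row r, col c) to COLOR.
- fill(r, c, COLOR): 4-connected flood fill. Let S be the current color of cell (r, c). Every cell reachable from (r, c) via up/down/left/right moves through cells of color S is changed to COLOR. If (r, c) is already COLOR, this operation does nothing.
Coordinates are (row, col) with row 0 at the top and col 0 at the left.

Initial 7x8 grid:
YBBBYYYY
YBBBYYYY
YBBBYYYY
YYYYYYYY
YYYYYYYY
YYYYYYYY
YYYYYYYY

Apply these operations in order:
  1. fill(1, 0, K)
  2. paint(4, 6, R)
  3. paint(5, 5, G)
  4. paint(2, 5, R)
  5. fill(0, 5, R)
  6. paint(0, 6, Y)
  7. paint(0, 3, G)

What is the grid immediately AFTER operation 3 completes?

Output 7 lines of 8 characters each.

After op 1 fill(1,0,K) [47 cells changed]:
KBBBKKKK
KBBBKKKK
KBBBKKKK
KKKKKKKK
KKKKKKKK
KKKKKKKK
KKKKKKKK
After op 2 paint(4,6,R):
KBBBKKKK
KBBBKKKK
KBBBKKKK
KKKKKKKK
KKKKKKRK
KKKKKKKK
KKKKKKKK
After op 3 paint(5,5,G):
KBBBKKKK
KBBBKKKK
KBBBKKKK
KKKKKKKK
KKKKKKRK
KKKKKGKK
KKKKKKKK

Answer: KBBBKKKK
KBBBKKKK
KBBBKKKK
KKKKKKKK
KKKKKKRK
KKKKKGKK
KKKKKKKK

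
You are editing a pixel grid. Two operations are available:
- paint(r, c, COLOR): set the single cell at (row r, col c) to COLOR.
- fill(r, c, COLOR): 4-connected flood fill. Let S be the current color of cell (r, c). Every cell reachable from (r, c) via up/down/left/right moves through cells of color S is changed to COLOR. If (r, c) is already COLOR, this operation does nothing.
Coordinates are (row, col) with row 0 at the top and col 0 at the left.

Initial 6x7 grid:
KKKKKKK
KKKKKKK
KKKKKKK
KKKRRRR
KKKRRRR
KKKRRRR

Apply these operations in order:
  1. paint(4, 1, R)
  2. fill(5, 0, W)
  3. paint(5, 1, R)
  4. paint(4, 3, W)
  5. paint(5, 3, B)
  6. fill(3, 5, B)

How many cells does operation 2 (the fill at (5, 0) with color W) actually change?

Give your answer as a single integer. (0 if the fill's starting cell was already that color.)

After op 1 paint(4,1,R):
KKKKKKK
KKKKKKK
KKKKKKK
KKKRRRR
KRKRRRR
KKKRRRR
After op 2 fill(5,0,W) [29 cells changed]:
WWWWWWW
WWWWWWW
WWWWWWW
WWWRRRR
WRWRRRR
WWWRRRR

Answer: 29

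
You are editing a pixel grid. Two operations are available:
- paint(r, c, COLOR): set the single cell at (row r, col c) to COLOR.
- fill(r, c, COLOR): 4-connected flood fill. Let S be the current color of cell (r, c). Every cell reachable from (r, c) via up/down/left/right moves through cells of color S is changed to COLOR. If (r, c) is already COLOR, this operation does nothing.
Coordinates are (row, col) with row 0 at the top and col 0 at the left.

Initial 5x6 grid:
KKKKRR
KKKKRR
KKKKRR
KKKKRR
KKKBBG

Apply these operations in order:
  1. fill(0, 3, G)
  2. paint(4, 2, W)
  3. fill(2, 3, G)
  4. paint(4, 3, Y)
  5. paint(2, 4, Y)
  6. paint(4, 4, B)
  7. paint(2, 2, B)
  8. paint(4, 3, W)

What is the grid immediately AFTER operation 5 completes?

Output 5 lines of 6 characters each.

After op 1 fill(0,3,G) [19 cells changed]:
GGGGRR
GGGGRR
GGGGRR
GGGGRR
GGGBBG
After op 2 paint(4,2,W):
GGGGRR
GGGGRR
GGGGRR
GGGGRR
GGWBBG
After op 3 fill(2,3,G) [0 cells changed]:
GGGGRR
GGGGRR
GGGGRR
GGGGRR
GGWBBG
After op 4 paint(4,3,Y):
GGGGRR
GGGGRR
GGGGRR
GGGGRR
GGWYBG
After op 5 paint(2,4,Y):
GGGGRR
GGGGRR
GGGGYR
GGGGRR
GGWYBG

Answer: GGGGRR
GGGGRR
GGGGYR
GGGGRR
GGWYBG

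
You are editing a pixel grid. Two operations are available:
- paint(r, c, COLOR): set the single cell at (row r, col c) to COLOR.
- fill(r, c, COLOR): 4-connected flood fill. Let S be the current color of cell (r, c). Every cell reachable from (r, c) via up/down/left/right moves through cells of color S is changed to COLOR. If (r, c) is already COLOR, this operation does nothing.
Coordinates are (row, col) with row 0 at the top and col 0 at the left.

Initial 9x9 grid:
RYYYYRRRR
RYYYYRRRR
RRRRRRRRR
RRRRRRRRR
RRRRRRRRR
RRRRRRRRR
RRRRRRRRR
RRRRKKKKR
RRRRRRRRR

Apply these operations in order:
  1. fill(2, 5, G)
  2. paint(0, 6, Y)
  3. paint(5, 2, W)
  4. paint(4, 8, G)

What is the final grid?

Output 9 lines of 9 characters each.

After op 1 fill(2,5,G) [69 cells changed]:
GYYYYGGGG
GYYYYGGGG
GGGGGGGGG
GGGGGGGGG
GGGGGGGGG
GGGGGGGGG
GGGGGGGGG
GGGGKKKKG
GGGGGGGGG
After op 2 paint(0,6,Y):
GYYYYGYGG
GYYYYGGGG
GGGGGGGGG
GGGGGGGGG
GGGGGGGGG
GGGGGGGGG
GGGGGGGGG
GGGGKKKKG
GGGGGGGGG
After op 3 paint(5,2,W):
GYYYYGYGG
GYYYYGGGG
GGGGGGGGG
GGGGGGGGG
GGGGGGGGG
GGWGGGGGG
GGGGGGGGG
GGGGKKKKG
GGGGGGGGG
After op 4 paint(4,8,G):
GYYYYGYGG
GYYYYGGGG
GGGGGGGGG
GGGGGGGGG
GGGGGGGGG
GGWGGGGGG
GGGGGGGGG
GGGGKKKKG
GGGGGGGGG

Answer: GYYYYGYGG
GYYYYGGGG
GGGGGGGGG
GGGGGGGGG
GGGGGGGGG
GGWGGGGGG
GGGGGGGGG
GGGGKKKKG
GGGGGGGGG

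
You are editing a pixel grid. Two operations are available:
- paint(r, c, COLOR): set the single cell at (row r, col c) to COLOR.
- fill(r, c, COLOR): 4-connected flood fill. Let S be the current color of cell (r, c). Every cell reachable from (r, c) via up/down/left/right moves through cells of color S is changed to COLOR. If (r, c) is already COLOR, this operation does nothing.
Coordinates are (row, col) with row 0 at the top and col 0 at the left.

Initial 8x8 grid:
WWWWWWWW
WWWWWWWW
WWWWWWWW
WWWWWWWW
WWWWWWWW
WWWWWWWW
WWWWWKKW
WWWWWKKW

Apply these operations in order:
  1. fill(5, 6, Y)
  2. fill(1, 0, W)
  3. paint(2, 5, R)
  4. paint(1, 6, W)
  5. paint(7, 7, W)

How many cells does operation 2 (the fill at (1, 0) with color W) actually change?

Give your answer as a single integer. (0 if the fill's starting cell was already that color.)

Answer: 60

Derivation:
After op 1 fill(5,6,Y) [60 cells changed]:
YYYYYYYY
YYYYYYYY
YYYYYYYY
YYYYYYYY
YYYYYYYY
YYYYYYYY
YYYYYKKY
YYYYYKKY
After op 2 fill(1,0,W) [60 cells changed]:
WWWWWWWW
WWWWWWWW
WWWWWWWW
WWWWWWWW
WWWWWWWW
WWWWWWWW
WWWWWKKW
WWWWWKKW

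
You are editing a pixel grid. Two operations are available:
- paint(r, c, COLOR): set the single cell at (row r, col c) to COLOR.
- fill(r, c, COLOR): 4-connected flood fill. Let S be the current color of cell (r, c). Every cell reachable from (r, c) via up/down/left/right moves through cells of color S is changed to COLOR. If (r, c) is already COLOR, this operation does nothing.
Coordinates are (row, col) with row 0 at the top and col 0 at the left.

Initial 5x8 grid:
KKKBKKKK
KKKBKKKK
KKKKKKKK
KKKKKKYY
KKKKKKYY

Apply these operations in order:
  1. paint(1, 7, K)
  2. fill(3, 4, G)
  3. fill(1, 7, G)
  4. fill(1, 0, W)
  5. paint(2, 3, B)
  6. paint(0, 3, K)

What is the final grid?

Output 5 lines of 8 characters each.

Answer: WWWKWWWW
WWWBWWWW
WWWBWWWW
WWWWWWYY
WWWWWWYY

Derivation:
After op 1 paint(1,7,K):
KKKBKKKK
KKKBKKKK
KKKKKKKK
KKKKKKYY
KKKKKKYY
After op 2 fill(3,4,G) [34 cells changed]:
GGGBGGGG
GGGBGGGG
GGGGGGGG
GGGGGGYY
GGGGGGYY
After op 3 fill(1,7,G) [0 cells changed]:
GGGBGGGG
GGGBGGGG
GGGGGGGG
GGGGGGYY
GGGGGGYY
After op 4 fill(1,0,W) [34 cells changed]:
WWWBWWWW
WWWBWWWW
WWWWWWWW
WWWWWWYY
WWWWWWYY
After op 5 paint(2,3,B):
WWWBWWWW
WWWBWWWW
WWWBWWWW
WWWWWWYY
WWWWWWYY
After op 6 paint(0,3,K):
WWWKWWWW
WWWBWWWW
WWWBWWWW
WWWWWWYY
WWWWWWYY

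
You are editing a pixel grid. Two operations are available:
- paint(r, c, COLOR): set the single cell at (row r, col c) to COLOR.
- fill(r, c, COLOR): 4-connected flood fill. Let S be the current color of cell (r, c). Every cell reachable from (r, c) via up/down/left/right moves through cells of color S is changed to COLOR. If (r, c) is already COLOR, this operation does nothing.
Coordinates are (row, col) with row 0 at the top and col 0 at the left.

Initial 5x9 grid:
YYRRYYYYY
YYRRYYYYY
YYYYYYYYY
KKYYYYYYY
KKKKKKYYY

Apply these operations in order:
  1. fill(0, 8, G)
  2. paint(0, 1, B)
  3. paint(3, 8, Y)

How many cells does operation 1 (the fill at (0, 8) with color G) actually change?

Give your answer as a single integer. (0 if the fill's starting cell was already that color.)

After op 1 fill(0,8,G) [33 cells changed]:
GGRRGGGGG
GGRRGGGGG
GGGGGGGGG
KKGGGGGGG
KKKKKKGGG

Answer: 33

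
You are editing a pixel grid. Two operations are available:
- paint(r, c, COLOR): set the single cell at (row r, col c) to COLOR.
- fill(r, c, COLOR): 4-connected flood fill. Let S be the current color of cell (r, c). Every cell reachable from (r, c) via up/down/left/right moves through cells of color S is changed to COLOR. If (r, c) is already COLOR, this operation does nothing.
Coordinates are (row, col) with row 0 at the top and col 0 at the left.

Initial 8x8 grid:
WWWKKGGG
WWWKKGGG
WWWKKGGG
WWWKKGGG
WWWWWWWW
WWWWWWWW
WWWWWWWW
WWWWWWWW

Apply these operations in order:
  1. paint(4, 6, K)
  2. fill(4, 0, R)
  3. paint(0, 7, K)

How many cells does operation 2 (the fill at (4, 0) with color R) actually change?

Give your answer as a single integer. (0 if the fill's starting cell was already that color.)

Answer: 43

Derivation:
After op 1 paint(4,6,K):
WWWKKGGG
WWWKKGGG
WWWKKGGG
WWWKKGGG
WWWWWWKW
WWWWWWWW
WWWWWWWW
WWWWWWWW
After op 2 fill(4,0,R) [43 cells changed]:
RRRKKGGG
RRRKKGGG
RRRKKGGG
RRRKKGGG
RRRRRRKR
RRRRRRRR
RRRRRRRR
RRRRRRRR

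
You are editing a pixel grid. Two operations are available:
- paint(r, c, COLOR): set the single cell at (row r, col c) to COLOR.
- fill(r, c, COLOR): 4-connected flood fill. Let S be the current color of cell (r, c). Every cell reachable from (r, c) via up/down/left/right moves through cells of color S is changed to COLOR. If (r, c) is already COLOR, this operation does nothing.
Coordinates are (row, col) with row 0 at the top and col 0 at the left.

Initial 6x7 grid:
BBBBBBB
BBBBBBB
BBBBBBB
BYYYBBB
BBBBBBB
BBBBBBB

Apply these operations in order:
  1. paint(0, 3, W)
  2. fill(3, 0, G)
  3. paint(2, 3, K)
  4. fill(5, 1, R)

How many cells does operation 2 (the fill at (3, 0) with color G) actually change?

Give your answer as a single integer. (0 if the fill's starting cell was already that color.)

After op 1 paint(0,3,W):
BBBWBBB
BBBBBBB
BBBBBBB
BYYYBBB
BBBBBBB
BBBBBBB
After op 2 fill(3,0,G) [38 cells changed]:
GGGWGGG
GGGGGGG
GGGGGGG
GYYYGGG
GGGGGGG
GGGGGGG

Answer: 38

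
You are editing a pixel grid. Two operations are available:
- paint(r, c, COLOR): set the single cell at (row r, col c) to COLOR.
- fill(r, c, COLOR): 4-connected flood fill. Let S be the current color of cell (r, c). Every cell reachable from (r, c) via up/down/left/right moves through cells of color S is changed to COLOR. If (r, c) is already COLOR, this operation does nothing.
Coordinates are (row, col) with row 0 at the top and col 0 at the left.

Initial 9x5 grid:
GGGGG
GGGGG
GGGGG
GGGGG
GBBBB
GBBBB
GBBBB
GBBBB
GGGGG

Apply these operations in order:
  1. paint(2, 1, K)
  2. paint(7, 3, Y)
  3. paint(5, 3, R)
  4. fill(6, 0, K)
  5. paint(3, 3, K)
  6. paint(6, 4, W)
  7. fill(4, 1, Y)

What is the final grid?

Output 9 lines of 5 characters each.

Answer: KKKKK
KKKKK
KKKKK
KKKKK
KYYYY
KYYRY
KYYYW
KYYYB
KKKKK

Derivation:
After op 1 paint(2,1,K):
GGGGG
GGGGG
GKGGG
GGGGG
GBBBB
GBBBB
GBBBB
GBBBB
GGGGG
After op 2 paint(7,3,Y):
GGGGG
GGGGG
GKGGG
GGGGG
GBBBB
GBBBB
GBBBB
GBBYB
GGGGG
After op 3 paint(5,3,R):
GGGGG
GGGGG
GKGGG
GGGGG
GBBBB
GBBRB
GBBBB
GBBYB
GGGGG
After op 4 fill(6,0,K) [28 cells changed]:
KKKKK
KKKKK
KKKKK
KKKKK
KBBBB
KBBRB
KBBBB
KBBYB
KKKKK
After op 5 paint(3,3,K):
KKKKK
KKKKK
KKKKK
KKKKK
KBBBB
KBBRB
KBBBB
KBBYB
KKKKK
After op 6 paint(6,4,W):
KKKKK
KKKKK
KKKKK
KKKKK
KBBBB
KBBRB
KBBBW
KBBYB
KKKKK
After op 7 fill(4,1,Y) [12 cells changed]:
KKKKK
KKKKK
KKKKK
KKKKK
KYYYY
KYYRY
KYYYW
KYYYB
KKKKK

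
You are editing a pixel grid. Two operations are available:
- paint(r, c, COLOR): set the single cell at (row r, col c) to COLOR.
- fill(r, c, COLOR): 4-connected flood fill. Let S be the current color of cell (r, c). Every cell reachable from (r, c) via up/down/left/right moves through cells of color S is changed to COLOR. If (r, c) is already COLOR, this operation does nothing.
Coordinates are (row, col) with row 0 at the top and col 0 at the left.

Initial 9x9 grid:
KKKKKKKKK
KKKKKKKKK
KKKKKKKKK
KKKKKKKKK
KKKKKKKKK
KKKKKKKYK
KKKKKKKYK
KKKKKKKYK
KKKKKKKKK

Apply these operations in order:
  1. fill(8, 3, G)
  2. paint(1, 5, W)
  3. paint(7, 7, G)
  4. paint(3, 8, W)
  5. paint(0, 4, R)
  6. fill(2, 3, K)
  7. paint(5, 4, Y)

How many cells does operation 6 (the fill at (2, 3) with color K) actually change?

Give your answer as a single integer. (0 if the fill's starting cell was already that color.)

After op 1 fill(8,3,G) [78 cells changed]:
GGGGGGGGG
GGGGGGGGG
GGGGGGGGG
GGGGGGGGG
GGGGGGGGG
GGGGGGGYG
GGGGGGGYG
GGGGGGGYG
GGGGGGGGG
After op 2 paint(1,5,W):
GGGGGGGGG
GGGGGWGGG
GGGGGGGGG
GGGGGGGGG
GGGGGGGGG
GGGGGGGYG
GGGGGGGYG
GGGGGGGYG
GGGGGGGGG
After op 3 paint(7,7,G):
GGGGGGGGG
GGGGGWGGG
GGGGGGGGG
GGGGGGGGG
GGGGGGGGG
GGGGGGGYG
GGGGGGGYG
GGGGGGGGG
GGGGGGGGG
After op 4 paint(3,8,W):
GGGGGGGGG
GGGGGWGGG
GGGGGGGGG
GGGGGGGGW
GGGGGGGGG
GGGGGGGYG
GGGGGGGYG
GGGGGGGGG
GGGGGGGGG
After op 5 paint(0,4,R):
GGGGRGGGG
GGGGGWGGG
GGGGGGGGG
GGGGGGGGW
GGGGGGGGG
GGGGGGGYG
GGGGGGGYG
GGGGGGGGG
GGGGGGGGG
After op 6 fill(2,3,K) [76 cells changed]:
KKKKRKKKK
KKKKKWKKK
KKKKKKKKK
KKKKKKKKW
KKKKKKKKK
KKKKKKKYK
KKKKKKKYK
KKKKKKKKK
KKKKKKKKK

Answer: 76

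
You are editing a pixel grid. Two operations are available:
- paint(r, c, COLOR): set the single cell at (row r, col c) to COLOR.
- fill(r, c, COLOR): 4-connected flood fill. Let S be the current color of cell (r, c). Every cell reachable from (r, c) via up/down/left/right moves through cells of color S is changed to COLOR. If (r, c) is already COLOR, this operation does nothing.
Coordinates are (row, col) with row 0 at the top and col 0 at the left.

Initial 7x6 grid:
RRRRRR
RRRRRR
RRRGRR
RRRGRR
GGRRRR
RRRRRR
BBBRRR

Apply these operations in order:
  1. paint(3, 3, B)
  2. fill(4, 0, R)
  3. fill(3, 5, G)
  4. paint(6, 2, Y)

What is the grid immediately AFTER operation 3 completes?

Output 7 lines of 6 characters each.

After op 1 paint(3,3,B):
RRRRRR
RRRRRR
RRRGRR
RRRBRR
GGRRRR
RRRRRR
BBBRRR
After op 2 fill(4,0,R) [2 cells changed]:
RRRRRR
RRRRRR
RRRGRR
RRRBRR
RRRRRR
RRRRRR
BBBRRR
After op 3 fill(3,5,G) [37 cells changed]:
GGGGGG
GGGGGG
GGGGGG
GGGBGG
GGGGGG
GGGGGG
BBBGGG

Answer: GGGGGG
GGGGGG
GGGGGG
GGGBGG
GGGGGG
GGGGGG
BBBGGG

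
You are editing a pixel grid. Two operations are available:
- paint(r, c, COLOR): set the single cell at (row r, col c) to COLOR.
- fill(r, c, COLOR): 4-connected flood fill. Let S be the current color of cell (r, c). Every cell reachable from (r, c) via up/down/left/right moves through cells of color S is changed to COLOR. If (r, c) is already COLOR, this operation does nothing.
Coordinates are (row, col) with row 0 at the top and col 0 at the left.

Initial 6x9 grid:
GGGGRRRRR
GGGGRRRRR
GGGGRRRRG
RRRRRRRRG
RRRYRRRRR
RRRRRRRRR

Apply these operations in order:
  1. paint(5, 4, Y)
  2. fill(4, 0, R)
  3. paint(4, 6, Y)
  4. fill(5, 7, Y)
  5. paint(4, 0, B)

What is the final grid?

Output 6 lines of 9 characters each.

After op 1 paint(5,4,Y):
GGGGRRRRR
GGGGRRRRR
GGGGRRRRG
RRRRRRRRG
RRRYRRRRR
RRRRYRRRR
After op 2 fill(4,0,R) [0 cells changed]:
GGGGRRRRR
GGGGRRRRR
GGGGRRRRG
RRRRRRRRG
RRRYRRRRR
RRRRYRRRR
After op 3 paint(4,6,Y):
GGGGRRRRR
GGGGRRRRR
GGGGRRRRG
RRRRRRRRG
RRRYRRYRR
RRRRYRRRR
After op 4 fill(5,7,Y) [37 cells changed]:
GGGGYYYYY
GGGGYYYYY
GGGGYYYYG
YYYYYYYYG
YYYYYYYYY
YYYYYYYYY
After op 5 paint(4,0,B):
GGGGYYYYY
GGGGYYYYY
GGGGYYYYG
YYYYYYYYG
BYYYYYYYY
YYYYYYYYY

Answer: GGGGYYYYY
GGGGYYYYY
GGGGYYYYG
YYYYYYYYG
BYYYYYYYY
YYYYYYYYY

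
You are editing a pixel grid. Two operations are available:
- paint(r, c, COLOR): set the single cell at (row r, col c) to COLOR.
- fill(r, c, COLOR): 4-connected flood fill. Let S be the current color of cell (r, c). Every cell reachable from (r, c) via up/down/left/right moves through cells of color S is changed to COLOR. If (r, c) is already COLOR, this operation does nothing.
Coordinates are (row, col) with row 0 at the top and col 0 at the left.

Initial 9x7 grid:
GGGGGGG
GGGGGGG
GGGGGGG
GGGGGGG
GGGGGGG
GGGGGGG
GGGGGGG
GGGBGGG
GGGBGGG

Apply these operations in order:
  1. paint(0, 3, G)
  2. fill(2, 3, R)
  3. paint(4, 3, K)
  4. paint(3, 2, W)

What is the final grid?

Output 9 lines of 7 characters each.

After op 1 paint(0,3,G):
GGGGGGG
GGGGGGG
GGGGGGG
GGGGGGG
GGGGGGG
GGGGGGG
GGGGGGG
GGGBGGG
GGGBGGG
After op 2 fill(2,3,R) [61 cells changed]:
RRRRRRR
RRRRRRR
RRRRRRR
RRRRRRR
RRRRRRR
RRRRRRR
RRRRRRR
RRRBRRR
RRRBRRR
After op 3 paint(4,3,K):
RRRRRRR
RRRRRRR
RRRRRRR
RRRRRRR
RRRKRRR
RRRRRRR
RRRRRRR
RRRBRRR
RRRBRRR
After op 4 paint(3,2,W):
RRRRRRR
RRRRRRR
RRRRRRR
RRWRRRR
RRRKRRR
RRRRRRR
RRRRRRR
RRRBRRR
RRRBRRR

Answer: RRRRRRR
RRRRRRR
RRRRRRR
RRWRRRR
RRRKRRR
RRRRRRR
RRRRRRR
RRRBRRR
RRRBRRR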